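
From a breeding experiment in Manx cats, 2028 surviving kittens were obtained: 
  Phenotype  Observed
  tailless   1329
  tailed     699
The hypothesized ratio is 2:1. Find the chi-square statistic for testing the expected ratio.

1.174

The 2:1 ratio has 3 parts, so with N = 2028 the expected counts are:
  tailless: 2028 × 2/3 = 1352
  tailed: 2028 × 1/3 = 676
χ² = Σ (O − E)² / E
  tailless: (1329 − 1352)² / 1352 = 0.3913
  tailed: (699 − 676)² / 676 = 0.7825
χ² = 0.3913 + 0.7825 = 1.1738 ≈ 1.174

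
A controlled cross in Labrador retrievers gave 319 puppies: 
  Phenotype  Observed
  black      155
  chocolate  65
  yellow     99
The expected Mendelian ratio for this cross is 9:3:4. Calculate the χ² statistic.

Expected counts for N = 319 under a 9:3:4 ratio (total parts = 16):
  black: 319 × 9/16 = 179.4375
  chocolate: 319 × 3/16 = 59.8125
  yellow: 319 × 4/16 = 79.75
χ² = Σ (O − E)² / E
  black: (155 − 179.4375)² / 179.4375 = 3.3281
  chocolate: (65 − 59.8125)² / 59.8125 = 0.4499
  yellow: (99 − 79.75)² / 79.75 = 4.6466
χ² = 3.3281 + 0.4499 + 4.6466 = 8.4246 ≈ 8.425

8.425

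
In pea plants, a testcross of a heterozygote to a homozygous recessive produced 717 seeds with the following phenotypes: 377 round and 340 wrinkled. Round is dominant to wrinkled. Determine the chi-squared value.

A testcross of a heterozygote (Aa × aa) gives a 1:1 phenotypic ratio.
Expected counts for N = 717 under a 1:1 ratio (total parts = 2):
  round: 717 × 1/2 = 358.5
  wrinkled: 717 × 1/2 = 358.5
χ² = Σ (O − E)² / E
  round: (377 − 358.5)² / 358.5 = 0.9547
  wrinkled: (340 − 358.5)² / 358.5 = 0.9547
χ² = 0.9547 + 0.9547 = 1.9094 ≈ 1.909

1.909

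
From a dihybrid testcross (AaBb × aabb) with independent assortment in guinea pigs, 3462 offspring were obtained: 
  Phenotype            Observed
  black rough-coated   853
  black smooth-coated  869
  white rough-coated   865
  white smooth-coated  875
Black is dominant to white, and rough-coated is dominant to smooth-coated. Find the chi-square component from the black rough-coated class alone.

0.181

A dihybrid testcross with independent assortment gives a 1:1:1:1 ratio.
Total ratio parts = 4. Expected numbers out of 3462:
  black rough-coated: 3462 × 1/4 = 865.5
  black smooth-coated: 3462 × 1/4 = 865.5
  white rough-coated: 3462 × 1/4 = 865.5
  white smooth-coated: 3462 × 1/4 = 865.5
Contribution of black rough-coated: (853 − 865.5)² / 865.5 = 0.1805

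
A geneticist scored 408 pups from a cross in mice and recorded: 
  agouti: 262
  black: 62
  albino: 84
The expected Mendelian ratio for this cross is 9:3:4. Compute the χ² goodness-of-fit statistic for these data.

10.527

Expected counts for N = 408 under a 9:3:4 ratio (total parts = 16):
  agouti: 408 × 9/16 = 229.5
  black: 408 × 3/16 = 76.5
  albino: 408 × 4/16 = 102
χ² = Σ (O − E)² / E
  agouti: (262 − 229.5)² / 229.5 = 4.6024
  black: (62 − 76.5)² / 76.5 = 2.7484
  albino: (84 − 102)² / 102 = 3.1765
χ² = 4.6024 + 2.7484 + 3.1765 = 10.5273 ≈ 10.527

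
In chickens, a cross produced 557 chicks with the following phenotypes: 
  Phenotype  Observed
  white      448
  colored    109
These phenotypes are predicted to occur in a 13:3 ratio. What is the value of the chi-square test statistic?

0.245

Total ratio parts = 16. Expected numbers out of 557:
  white: 557 × 13/16 = 452.5625
  colored: 557 × 3/16 = 104.4375
χ² = Σ (O − E)² / E
  white: (448 − 452.5625)² / 452.5625 = 0.0460
  colored: (109 − 104.4375)² / 104.4375 = 0.1993
χ² = 0.0460 + 0.1993 = 0.2453 ≈ 0.245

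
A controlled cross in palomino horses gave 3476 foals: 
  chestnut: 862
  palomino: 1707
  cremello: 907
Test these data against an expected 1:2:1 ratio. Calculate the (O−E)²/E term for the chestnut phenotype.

0.056

Expected counts for N = 3476 under a 1:2:1 ratio (total parts = 4):
  chestnut: 3476 × 1/4 = 869
  palomino: 3476 × 2/4 = 1738
  cremello: 3476 × 1/4 = 869
Contribution of chestnut: (862 − 869)² / 869 = 0.0564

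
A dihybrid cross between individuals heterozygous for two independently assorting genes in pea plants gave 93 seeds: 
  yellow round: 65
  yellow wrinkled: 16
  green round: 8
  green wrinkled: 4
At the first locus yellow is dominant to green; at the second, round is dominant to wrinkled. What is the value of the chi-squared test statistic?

8.869

A dihybrid F₂ with independent assortment and complete dominance at both loci gives a 9:3:3:1 phenotypic ratio.
The 9:3:3:1 ratio has 16 parts, so with N = 93 the expected counts are:
  yellow round: 93 × 9/16 = 52.3125
  yellow wrinkled: 93 × 3/16 = 17.4375
  green round: 93 × 3/16 = 17.4375
  green wrinkled: 93 × 1/16 = 5.8125
χ² = Σ (O − E)² / E
  yellow round: (65 − 52.3125)² / 52.3125 = 3.0771
  yellow wrinkled: (16 − 17.4375)² / 17.4375 = 0.1185
  green round: (8 − 17.4375)² / 17.4375 = 5.1078
  green wrinkled: (4 − 5.8125)² / 5.8125 = 0.5652
χ² = 3.0771 + 0.1185 + 5.1078 + 0.5652 = 8.8686 ≈ 8.869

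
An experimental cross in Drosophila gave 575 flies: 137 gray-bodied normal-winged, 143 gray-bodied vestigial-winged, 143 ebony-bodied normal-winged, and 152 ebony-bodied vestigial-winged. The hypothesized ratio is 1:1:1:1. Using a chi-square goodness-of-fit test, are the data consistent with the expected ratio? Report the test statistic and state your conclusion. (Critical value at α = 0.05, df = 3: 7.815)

0.798; consistent

Expected counts for N = 575 under a 1:1:1:1 ratio (total parts = 4):
  gray-bodied normal-winged: 575 × 1/4 = 143.75
  gray-bodied vestigial-winged: 575 × 1/4 = 143.75
  ebony-bodied normal-winged: 575 × 1/4 = 143.75
  ebony-bodied vestigial-winged: 575 × 1/4 = 143.75
χ² = Σ (O − E)² / E
  gray-bodied normal-winged: (137 − 143.75)² / 143.75 = 0.3170
  gray-bodied vestigial-winged: (143 − 143.75)² / 143.75 = 0.0039
  ebony-bodied normal-winged: (143 − 143.75)² / 143.75 = 0.0039
  ebony-bodied vestigial-winged: (152 − 143.75)² / 143.75 = 0.4735
χ² = 0.3170 + 0.0039 + 0.0039 + 0.4735 = 0.7983 ≈ 0.798
Degrees of freedom = 4 − 1 = 3; critical value at α = 0.05 is 7.815.
Since 0.798 < 7.815, we fail to reject the null hypothesis — the data are consistent with the 1:1:1:1 ratio.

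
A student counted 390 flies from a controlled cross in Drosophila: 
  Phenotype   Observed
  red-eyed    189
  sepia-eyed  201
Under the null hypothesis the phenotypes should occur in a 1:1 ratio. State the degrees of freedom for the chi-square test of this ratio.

1

A goodness-of-fit test with 2 phenotype classes has df = 2 − 1 = 1.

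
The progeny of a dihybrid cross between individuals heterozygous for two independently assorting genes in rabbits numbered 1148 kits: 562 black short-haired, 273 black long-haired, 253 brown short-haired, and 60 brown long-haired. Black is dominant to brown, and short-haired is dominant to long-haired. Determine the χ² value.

34.901

A dihybrid F₂ with independent assortment and complete dominance at both loci gives a 9:3:3:1 phenotypic ratio.
Total ratio parts = 16. Expected numbers out of 1148:
  black short-haired: 1148 × 9/16 = 645.75
  black long-haired: 1148 × 3/16 = 215.25
  brown short-haired: 1148 × 3/16 = 215.25
  brown long-haired: 1148 × 1/16 = 71.75
χ² = Σ (O − E)² / E
  black short-haired: (562 − 645.75)² / 645.75 = 10.8619
  black long-haired: (273 − 215.25)² / 215.25 = 15.4939
  brown short-haired: (253 − 215.25)² / 215.25 = 6.6205
  brown long-haired: (60 − 71.75)² / 71.75 = 1.9242
χ² = 10.8619 + 15.4939 + 6.6205 + 1.9242 = 34.9005 ≈ 34.901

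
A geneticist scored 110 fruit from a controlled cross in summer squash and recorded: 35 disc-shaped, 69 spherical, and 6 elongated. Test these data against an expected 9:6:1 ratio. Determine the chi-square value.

30.453

Under the 9:6:1 hypothesis (Σ ratio = 16, N = 110):
  disc-shaped: 110 × 9/16 = 61.875
  spherical: 110 × 6/16 = 41.25
  elongated: 110 × 1/16 = 6.875
χ² = Σ (O − E)² / E
  disc-shaped: (35 − 61.875)² / 61.875 = 11.6730
  spherical: (69 − 41.25)² / 41.25 = 18.6682
  elongated: (6 − 6.875)² / 6.875 = 0.1114
χ² = 11.6730 + 18.6682 + 0.1114 = 30.4526 ≈ 30.453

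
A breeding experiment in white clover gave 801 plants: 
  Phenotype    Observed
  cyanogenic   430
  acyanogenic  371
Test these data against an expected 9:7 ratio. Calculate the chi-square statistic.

2.145

The 9:7 ratio has 16 parts, so with N = 801 the expected counts are:
  cyanogenic: 801 × 9/16 = 450.5625
  acyanogenic: 801 × 7/16 = 350.4375
χ² = Σ (O − E)² / E
  cyanogenic: (430 − 450.5625)² / 450.5625 = 0.9384
  acyanogenic: (371 − 350.4375)² / 350.4375 = 1.2065
χ² = 0.9384 + 1.2065 = 2.1449 ≈ 2.145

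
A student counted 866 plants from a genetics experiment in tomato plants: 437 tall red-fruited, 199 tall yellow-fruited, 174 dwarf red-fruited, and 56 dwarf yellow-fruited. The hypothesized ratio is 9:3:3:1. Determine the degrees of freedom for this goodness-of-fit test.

3

A goodness-of-fit test with 4 phenotype classes has df = 4 − 1 = 3.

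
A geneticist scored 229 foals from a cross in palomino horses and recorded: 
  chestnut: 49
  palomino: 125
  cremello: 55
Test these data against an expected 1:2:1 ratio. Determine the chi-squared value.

Total ratio parts = 4. Expected numbers out of 229:
  chestnut: 229 × 1/4 = 57.25
  palomino: 229 × 2/4 = 114.5
  cremello: 229 × 1/4 = 57.25
χ² = Σ (O − E)² / E
  chestnut: (49 − 57.25)² / 57.25 = 1.1889
  palomino: (125 − 114.5)² / 114.5 = 0.9629
  cremello: (55 − 57.25)² / 57.25 = 0.0884
χ² = 1.1889 + 0.9629 + 0.0884 = 2.2402 ≈ 2.240

2.240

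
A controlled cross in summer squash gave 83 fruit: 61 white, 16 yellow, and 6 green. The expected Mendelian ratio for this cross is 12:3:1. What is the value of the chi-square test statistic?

0.165

The 12:3:1 ratio has 16 parts, so with N = 83 the expected counts are:
  white: 83 × 12/16 = 62.25
  yellow: 83 × 3/16 = 15.5625
  green: 83 × 1/16 = 5.1875
χ² = Σ (O − E)² / E
  white: (61 − 62.25)² / 62.25 = 0.0251
  yellow: (16 − 15.5625)² / 15.5625 = 0.0123
  green: (6 − 5.1875)² / 5.1875 = 0.1273
χ² = 0.0251 + 0.0123 + 0.1273 = 0.1647 ≈ 0.165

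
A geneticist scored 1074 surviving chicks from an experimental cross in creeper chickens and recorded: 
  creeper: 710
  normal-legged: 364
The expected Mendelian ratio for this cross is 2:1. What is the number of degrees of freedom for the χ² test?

1

A goodness-of-fit test with 2 phenotype classes has df = 2 − 1 = 1.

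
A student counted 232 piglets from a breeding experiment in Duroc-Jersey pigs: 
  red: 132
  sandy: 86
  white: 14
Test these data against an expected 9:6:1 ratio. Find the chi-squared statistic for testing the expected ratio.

0.046

Total ratio parts = 16. Expected numbers out of 232:
  red: 232 × 9/16 = 130.5
  sandy: 232 × 6/16 = 87
  white: 232 × 1/16 = 14.5
χ² = Σ (O − E)² / E
  red: (132 − 130.5)² / 130.5 = 0.0172
  sandy: (86 − 87)² / 87 = 0.0115
  white: (14 − 14.5)² / 14.5 = 0.0172
χ² = 0.0172 + 0.0115 + 0.0172 = 0.0459 ≈ 0.046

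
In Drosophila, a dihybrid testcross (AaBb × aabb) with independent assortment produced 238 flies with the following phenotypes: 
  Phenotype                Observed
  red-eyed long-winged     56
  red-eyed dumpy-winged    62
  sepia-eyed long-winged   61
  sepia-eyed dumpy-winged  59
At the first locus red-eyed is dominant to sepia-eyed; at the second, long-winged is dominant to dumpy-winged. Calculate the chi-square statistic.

A dihybrid testcross with independent assortment gives a 1:1:1:1 ratio.
The 1:1:1:1 ratio has 4 parts, so with N = 238 the expected counts are:
  red-eyed long-winged: 238 × 1/4 = 59.5
  red-eyed dumpy-winged: 238 × 1/4 = 59.5
  sepia-eyed long-winged: 238 × 1/4 = 59.5
  sepia-eyed dumpy-winged: 238 × 1/4 = 59.5
χ² = Σ (O − E)² / E
  red-eyed long-winged: (56 − 59.5)² / 59.5 = 0.2059
  red-eyed dumpy-winged: (62 − 59.5)² / 59.5 = 0.1050
  sepia-eyed long-winged: (61 − 59.5)² / 59.5 = 0.0378
  sepia-eyed dumpy-winged: (59 − 59.5)² / 59.5 = 0.0042
χ² = 0.2059 + 0.1050 + 0.0378 + 0.0042 = 0.3529 ≈ 0.353

0.353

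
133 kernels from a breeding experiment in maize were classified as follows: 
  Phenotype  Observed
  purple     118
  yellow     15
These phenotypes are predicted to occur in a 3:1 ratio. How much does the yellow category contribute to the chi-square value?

10.017

Total ratio parts = 4. Expected numbers out of 133:
  purple: 133 × 3/4 = 99.75
  yellow: 133 × 1/4 = 33.25
Contribution of yellow: (15 − 33.25)² / 33.25 = 10.0169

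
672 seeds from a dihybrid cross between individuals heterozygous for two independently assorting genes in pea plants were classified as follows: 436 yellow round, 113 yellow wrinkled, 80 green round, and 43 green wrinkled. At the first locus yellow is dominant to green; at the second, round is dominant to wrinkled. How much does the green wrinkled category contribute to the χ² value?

A dihybrid F₂ with independent assortment and complete dominance at both loci gives a 9:3:3:1 phenotypic ratio.
Under the 9:3:3:1 hypothesis (Σ ratio = 16, N = 672):
  yellow round: 672 × 9/16 = 378
  yellow wrinkled: 672 × 3/16 = 126
  green round: 672 × 3/16 = 126
  green wrinkled: 672 × 1/16 = 42
Contribution of green wrinkled: (43 − 42)² / 42 = 0.0238

0.024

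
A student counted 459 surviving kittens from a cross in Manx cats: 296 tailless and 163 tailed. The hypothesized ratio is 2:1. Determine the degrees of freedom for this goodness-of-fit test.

A goodness-of-fit test with 2 phenotype classes has df = 2 − 1 = 1.

1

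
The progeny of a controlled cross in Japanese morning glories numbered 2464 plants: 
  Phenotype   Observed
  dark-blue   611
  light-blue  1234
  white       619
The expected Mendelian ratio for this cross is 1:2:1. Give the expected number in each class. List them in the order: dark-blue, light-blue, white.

616, 1232, 616

Expected counts for N = 2464 under a 1:2:1 ratio (total parts = 4):
  dark-blue: 2464 × 1/4 = 616
  light-blue: 2464 × 2/4 = 1232
  white: 2464 × 1/4 = 616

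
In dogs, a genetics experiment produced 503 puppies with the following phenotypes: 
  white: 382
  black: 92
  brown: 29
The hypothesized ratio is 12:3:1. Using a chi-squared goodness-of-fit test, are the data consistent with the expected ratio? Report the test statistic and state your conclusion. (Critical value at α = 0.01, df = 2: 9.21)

0.306; consistent

Expected counts for N = 503 under a 12:3:1 ratio (total parts = 16):
  white: 503 × 12/16 = 377.25
  black: 503 × 3/16 = 94.3125
  brown: 503 × 1/16 = 31.4375
χ² = Σ (O − E)² / E
  white: (382 − 377.25)² / 377.25 = 0.0598
  black: (92 − 94.3125)² / 94.3125 = 0.0567
  brown: (29 − 31.4375)² / 31.4375 = 0.1890
χ² = 0.0598 + 0.0567 + 0.1890 = 0.3055 ≈ 0.306
Degrees of freedom = 3 − 1 = 2; critical value at α = 0.01 is 9.21.
Since 0.306 < 9.21, we fail to reject the null hypothesis — the data are consistent with the 12:3:1 ratio.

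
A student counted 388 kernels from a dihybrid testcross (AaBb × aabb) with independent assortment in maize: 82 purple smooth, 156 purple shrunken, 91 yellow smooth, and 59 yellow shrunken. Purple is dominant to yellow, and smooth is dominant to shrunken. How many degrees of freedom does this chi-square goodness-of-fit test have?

3

A dihybrid testcross with independent assortment gives a 1:1:1:1 ratio.
A goodness-of-fit test with 4 phenotype classes has df = 4 − 1 = 3.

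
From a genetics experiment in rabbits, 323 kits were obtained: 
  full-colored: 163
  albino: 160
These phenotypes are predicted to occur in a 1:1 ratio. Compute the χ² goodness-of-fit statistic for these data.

Total ratio parts = 2. Expected numbers out of 323:
  full-colored: 323 × 1/2 = 161.5
  albino: 323 × 1/2 = 161.5
χ² = Σ (O − E)² / E
  full-colored: (163 − 161.5)² / 161.5 = 0.0139
  albino: (160 − 161.5)² / 161.5 = 0.0139
χ² = 0.0139 + 0.0139 = 0.0278 ≈ 0.028

0.028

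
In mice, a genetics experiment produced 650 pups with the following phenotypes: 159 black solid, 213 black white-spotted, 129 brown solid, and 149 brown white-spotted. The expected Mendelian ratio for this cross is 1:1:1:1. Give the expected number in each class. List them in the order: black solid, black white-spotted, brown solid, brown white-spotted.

Expected counts for N = 650 under a 1:1:1:1 ratio (total parts = 4):
  black solid: 650 × 1/4 = 162.5
  black white-spotted: 650 × 1/4 = 162.5
  brown solid: 650 × 1/4 = 162.5
  brown white-spotted: 650 × 1/4 = 162.5

162.5, 162.5, 162.5, 162.5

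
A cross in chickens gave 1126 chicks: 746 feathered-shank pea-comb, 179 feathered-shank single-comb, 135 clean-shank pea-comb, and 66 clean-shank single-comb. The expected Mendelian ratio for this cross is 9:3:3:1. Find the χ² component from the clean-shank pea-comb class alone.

The 9:3:3:1 ratio has 16 parts, so with N = 1126 the expected counts are:
  feathered-shank pea-comb: 1126 × 9/16 = 633.375
  feathered-shank single-comb: 1126 × 3/16 = 211.125
  clean-shank pea-comb: 1126 × 3/16 = 211.125
  clean-shank single-comb: 1126 × 1/16 = 70.375
Contribution of clean-shank pea-comb: (135 − 211.125)² / 211.125 = 27.4483

27.448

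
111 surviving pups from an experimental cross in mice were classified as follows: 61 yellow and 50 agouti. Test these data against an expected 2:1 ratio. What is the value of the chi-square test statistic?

Total ratio parts = 3. Expected numbers out of 111:
  yellow: 111 × 2/3 = 74
  agouti: 111 × 1/3 = 37
χ² = Σ (O − E)² / E
  yellow: (61 − 74)² / 74 = 2.2838
  agouti: (50 − 37)² / 37 = 4.5676
χ² = 2.2838 + 4.5676 = 6.8514 ≈ 6.851

6.851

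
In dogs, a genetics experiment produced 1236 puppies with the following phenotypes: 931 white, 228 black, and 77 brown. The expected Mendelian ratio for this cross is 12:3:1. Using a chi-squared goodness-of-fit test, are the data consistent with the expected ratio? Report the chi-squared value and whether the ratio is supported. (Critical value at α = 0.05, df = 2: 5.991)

Expected counts for N = 1236 under a 12:3:1 ratio (total parts = 16):
  white: 1236 × 12/16 = 927
  black: 1236 × 3/16 = 231.75
  brown: 1236 × 1/16 = 77.25
χ² = Σ (O − E)² / E
  white: (931 − 927)² / 927 = 0.0173
  black: (228 − 231.75)² / 231.75 = 0.0607
  brown: (77 − 77.25)² / 77.25 = 0.0008
χ² = 0.0173 + 0.0607 + 0.0008 = 0.0788 ≈ 0.079
Degrees of freedom = 3 − 1 = 2; critical value at α = 0.05 is 5.991.
Since 0.079 < 5.991, we fail to reject the null hypothesis — the data are consistent with the 12:3:1 ratio.

0.079; consistent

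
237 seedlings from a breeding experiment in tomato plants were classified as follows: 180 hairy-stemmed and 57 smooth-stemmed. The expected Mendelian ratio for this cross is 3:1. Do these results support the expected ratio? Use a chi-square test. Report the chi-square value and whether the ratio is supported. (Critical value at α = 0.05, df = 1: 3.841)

0.114; consistent

Expected counts for N = 237 under a 3:1 ratio (total parts = 4):
  hairy-stemmed: 237 × 3/4 = 177.75
  smooth-stemmed: 237 × 1/4 = 59.25
χ² = Σ (O − E)² / E
  hairy-stemmed: (180 − 177.75)² / 177.75 = 0.0285
  smooth-stemmed: (57 − 59.25)² / 59.25 = 0.0854
χ² = 0.0285 + 0.0854 = 0.1139 ≈ 0.114
Degrees of freedom = 2 − 1 = 1; critical value at α = 0.05 is 3.841.
Since 0.114 < 3.841, we fail to reject the null hypothesis — the data are consistent with the 3:1 ratio.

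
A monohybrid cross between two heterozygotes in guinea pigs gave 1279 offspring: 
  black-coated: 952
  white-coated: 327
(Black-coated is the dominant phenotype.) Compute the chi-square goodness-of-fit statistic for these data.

For a monohybrid cross between heterozygotes with complete dominance, the expected phenotypic ratio is 3:1.
Total ratio parts = 4. Expected numbers out of 1279:
  black-coated: 1279 × 3/4 = 959.25
  white-coated: 1279 × 1/4 = 319.75
χ² = Σ (O − E)² / E
  black-coated: (952 − 959.25)² / 959.25 = 0.0548
  white-coated: (327 − 319.75)² / 319.75 = 0.1644
χ² = 0.0548 + 0.1644 = 0.2192 ≈ 0.219

0.219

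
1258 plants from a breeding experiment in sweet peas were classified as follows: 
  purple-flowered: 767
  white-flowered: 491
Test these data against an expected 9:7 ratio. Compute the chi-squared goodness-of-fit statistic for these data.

Expected counts for N = 1258 under a 9:7 ratio (total parts = 16):
  purple-flowered: 1258 × 9/16 = 707.625
  white-flowered: 1258 × 7/16 = 550.375
χ² = Σ (O − E)² / E
  purple-flowered: (767 − 707.625)² / 707.625 = 4.9820
  white-flowered: (491 − 550.375)² / 550.375 = 6.4054
χ² = 4.9820 + 6.4054 = 11.3874 ≈ 11.387

11.387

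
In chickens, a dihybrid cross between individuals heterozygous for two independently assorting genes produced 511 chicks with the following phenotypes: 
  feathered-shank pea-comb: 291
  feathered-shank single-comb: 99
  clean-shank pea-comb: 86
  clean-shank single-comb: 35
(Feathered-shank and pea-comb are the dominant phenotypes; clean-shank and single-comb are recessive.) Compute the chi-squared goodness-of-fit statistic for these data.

A dihybrid F₂ with independent assortment and complete dominance at both loci gives a 9:3:3:1 phenotypic ratio.
The 9:3:3:1 ratio has 16 parts, so with N = 511 the expected counts are:
  feathered-shank pea-comb: 511 × 9/16 = 287.4375
  feathered-shank single-comb: 511 × 3/16 = 95.8125
  clean-shank pea-comb: 511 × 3/16 = 95.8125
  clean-shank single-comb: 511 × 1/16 = 31.9375
χ² = Σ (O − E)² / E
  feathered-shank pea-comb: (291 − 287.4375)² / 287.4375 = 0.0442
  feathered-shank single-comb: (99 − 95.8125)² / 95.8125 = 0.1060
  clean-shank pea-comb: (86 − 95.8125)² / 95.8125 = 1.0049
  clean-shank single-comb: (35 − 31.9375)² / 31.9375 = 0.2937
χ² = 0.0442 + 0.1060 + 1.0049 + 0.2937 = 1.4488 ≈ 1.449

1.449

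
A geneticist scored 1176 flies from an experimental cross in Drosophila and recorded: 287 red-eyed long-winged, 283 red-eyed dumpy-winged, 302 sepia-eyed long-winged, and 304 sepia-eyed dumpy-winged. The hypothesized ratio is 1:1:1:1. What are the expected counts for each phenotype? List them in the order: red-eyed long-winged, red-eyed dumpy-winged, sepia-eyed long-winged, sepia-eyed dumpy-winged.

294, 294, 294, 294

Expected counts for N = 1176 under a 1:1:1:1 ratio (total parts = 4):
  red-eyed long-winged: 1176 × 1/4 = 294
  red-eyed dumpy-winged: 1176 × 1/4 = 294
  sepia-eyed long-winged: 1176 × 1/4 = 294
  sepia-eyed dumpy-winged: 1176 × 1/4 = 294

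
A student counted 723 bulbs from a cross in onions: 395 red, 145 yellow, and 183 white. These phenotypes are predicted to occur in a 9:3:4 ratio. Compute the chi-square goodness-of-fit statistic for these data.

1.021

Under the 9:3:4 hypothesis (Σ ratio = 16, N = 723):
  red: 723 × 9/16 = 406.6875
  yellow: 723 × 3/16 = 135.5625
  white: 723 × 4/16 = 180.75
χ² = Σ (O − E)² / E
  red: (395 − 406.6875)² / 406.6875 = 0.3359
  yellow: (145 − 135.5625)² / 135.5625 = 0.6570
  white: (183 − 180.75)² / 180.75 = 0.0280
χ² = 0.3359 + 0.6570 + 0.0280 = 1.0209 ≈ 1.021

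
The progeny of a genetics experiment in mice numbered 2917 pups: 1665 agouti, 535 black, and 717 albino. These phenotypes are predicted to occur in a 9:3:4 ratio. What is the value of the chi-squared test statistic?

The 9:3:4 ratio has 16 parts, so with N = 2917 the expected counts are:
  agouti: 2917 × 9/16 = 1640.8125
  black: 2917 × 3/16 = 546.9375
  albino: 2917 × 4/16 = 729.25
χ² = Σ (O − E)² / E
  agouti: (1665 − 1640.8125)² / 1640.8125 = 0.3566
  black: (535 − 546.9375)² / 546.9375 = 0.2605
  albino: (717 − 729.25)² / 729.25 = 0.2058
χ² = 0.3566 + 0.2605 + 0.2058 = 0.8229 ≈ 0.823

0.823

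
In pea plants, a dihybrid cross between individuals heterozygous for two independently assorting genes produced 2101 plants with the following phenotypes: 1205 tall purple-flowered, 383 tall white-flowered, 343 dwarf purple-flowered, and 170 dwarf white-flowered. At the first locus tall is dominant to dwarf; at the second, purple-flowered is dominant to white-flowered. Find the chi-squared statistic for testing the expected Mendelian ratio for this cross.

A dihybrid F₂ with independent assortment and complete dominance at both loci gives a 9:3:3:1 phenotypic ratio.
Total ratio parts = 16. Expected numbers out of 2101:
  tall purple-flowered: 2101 × 9/16 = 1181.8125
  tall white-flowered: 2101 × 3/16 = 393.9375
  dwarf purple-flowered: 2101 × 3/16 = 393.9375
  dwarf white-flowered: 2101 × 1/16 = 131.3125
χ² = Σ (O − E)² / E
  tall purple-flowered: (1205 − 1181.8125)² / 1181.8125 = 0.4549
  tall white-flowered: (383 − 393.9375)² / 393.9375 = 0.3037
  dwarf purple-flowered: (343 − 393.9375)² / 393.9375 = 6.5864
  dwarf white-flowered: (170 − 131.3125)² / 131.3125 = 11.3982
χ² = 0.4549 + 0.3037 + 6.5864 + 11.3982 = 18.7432 ≈ 18.743

18.743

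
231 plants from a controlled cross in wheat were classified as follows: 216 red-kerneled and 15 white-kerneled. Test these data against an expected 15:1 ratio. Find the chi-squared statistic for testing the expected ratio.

0.023

The 15:1 ratio has 16 parts, so with N = 231 the expected counts are:
  red-kerneled: 231 × 15/16 = 216.5625
  white-kerneled: 231 × 1/16 = 14.4375
χ² = Σ (O − E)² / E
  red-kerneled: (216 − 216.5625)² / 216.5625 = 0.0015
  white-kerneled: (15 − 14.4375)² / 14.4375 = 0.0219
χ² = 0.0015 + 0.0219 = 0.0234 ≈ 0.023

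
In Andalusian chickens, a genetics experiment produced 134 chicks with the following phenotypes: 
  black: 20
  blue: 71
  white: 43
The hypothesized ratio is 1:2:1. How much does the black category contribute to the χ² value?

Under the 1:2:1 hypothesis (Σ ratio = 4, N = 134):
  black: 134 × 1/4 = 33.5
  blue: 134 × 2/4 = 67
  white: 134 × 1/4 = 33.5
Contribution of black: (20 − 33.5)² / 33.5 = 5.4403

5.440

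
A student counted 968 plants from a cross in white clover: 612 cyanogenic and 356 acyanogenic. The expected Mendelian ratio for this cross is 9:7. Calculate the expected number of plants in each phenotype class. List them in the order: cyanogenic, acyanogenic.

The 9:7 ratio has 16 parts, so with N = 968 the expected counts are:
  cyanogenic: 968 × 9/16 = 544.5
  acyanogenic: 968 × 7/16 = 423.5

544.5, 423.5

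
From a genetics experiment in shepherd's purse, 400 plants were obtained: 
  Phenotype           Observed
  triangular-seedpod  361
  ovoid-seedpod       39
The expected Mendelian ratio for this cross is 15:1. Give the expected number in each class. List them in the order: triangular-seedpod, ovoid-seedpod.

375, 25

The 15:1 ratio has 16 parts, so with N = 400 the expected counts are:
  triangular-seedpod: 400 × 15/16 = 375
  ovoid-seedpod: 400 × 1/16 = 25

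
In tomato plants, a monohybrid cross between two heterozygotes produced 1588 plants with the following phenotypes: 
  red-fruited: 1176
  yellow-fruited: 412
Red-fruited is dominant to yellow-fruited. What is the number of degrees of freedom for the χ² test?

For a monohybrid cross between heterozygotes with complete dominance, the expected phenotypic ratio is 3:1.
A goodness-of-fit test with 2 phenotype classes has df = 2 − 1 = 1.

1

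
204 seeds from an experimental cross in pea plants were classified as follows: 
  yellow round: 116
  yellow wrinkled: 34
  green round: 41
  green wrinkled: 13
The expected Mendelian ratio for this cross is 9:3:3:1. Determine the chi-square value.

0.688

Expected counts for N = 204 under a 9:3:3:1 ratio (total parts = 16):
  yellow round: 204 × 9/16 = 114.75
  yellow wrinkled: 204 × 3/16 = 38.25
  green round: 204 × 3/16 = 38.25
  green wrinkled: 204 × 1/16 = 12.75
χ² = Σ (O − E)² / E
  yellow round: (116 − 114.75)² / 114.75 = 0.0136
  yellow wrinkled: (34 − 38.25)² / 38.25 = 0.4722
  green round: (41 − 38.25)² / 38.25 = 0.1977
  green wrinkled: (13 − 12.75)² / 12.75 = 0.0049
χ² = 0.0136 + 0.4722 + 0.1977 + 0.0049 = 0.6884 ≈ 0.688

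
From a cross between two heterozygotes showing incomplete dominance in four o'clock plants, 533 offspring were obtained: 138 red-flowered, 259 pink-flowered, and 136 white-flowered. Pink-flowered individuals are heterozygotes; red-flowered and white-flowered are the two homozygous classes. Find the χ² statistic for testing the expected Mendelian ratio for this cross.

0.437

With incomplete dominance, a heterozygote × heterozygote cross gives a 1:2:1 phenotypic ratio.
Total ratio parts = 4. Expected numbers out of 533:
  red-flowered: 533 × 1/4 = 133.25
  pink-flowered: 533 × 2/4 = 266.5
  white-flowered: 533 × 1/4 = 133.25
χ² = Σ (O − E)² / E
  red-flowered: (138 − 133.25)² / 133.25 = 0.1693
  pink-flowered: (259 − 266.5)² / 266.5 = 0.2111
  white-flowered: (136 − 133.25)² / 133.25 = 0.0568
χ² = 0.1693 + 0.2111 + 0.0568 = 0.4372 ≈ 0.437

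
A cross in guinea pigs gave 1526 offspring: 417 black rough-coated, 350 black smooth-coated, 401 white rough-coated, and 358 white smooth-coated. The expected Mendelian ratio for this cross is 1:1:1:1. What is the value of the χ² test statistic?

8.349

Under the 1:1:1:1 hypothesis (Σ ratio = 4, N = 1526):
  black rough-coated: 1526 × 1/4 = 381.5
  black smooth-coated: 1526 × 1/4 = 381.5
  white rough-coated: 1526 × 1/4 = 381.5
  white smooth-coated: 1526 × 1/4 = 381.5
χ² = Σ (O − E)² / E
  black rough-coated: (417 − 381.5)² / 381.5 = 3.3034
  black smooth-coated: (350 − 381.5)² / 381.5 = 2.6009
  white rough-coated: (401 − 381.5)² / 381.5 = 0.9967
  white smooth-coated: (358 − 381.5)² / 381.5 = 1.4476
χ² = 3.3034 + 2.6009 + 0.9967 + 1.4476 = 8.3486 ≈ 8.349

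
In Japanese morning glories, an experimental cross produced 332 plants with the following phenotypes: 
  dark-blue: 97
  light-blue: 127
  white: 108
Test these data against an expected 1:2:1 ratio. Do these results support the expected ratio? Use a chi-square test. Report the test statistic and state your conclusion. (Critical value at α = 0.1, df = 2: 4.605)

The 1:2:1 ratio has 4 parts, so with N = 332 the expected counts are:
  dark-blue: 332 × 1/4 = 83
  light-blue: 332 × 2/4 = 166
  white: 332 × 1/4 = 83
χ² = Σ (O − E)² / E
  dark-blue: (97 − 83)² / 83 = 2.3614
  light-blue: (127 − 166)² / 166 = 9.1627
  white: (108 − 83)² / 83 = 7.5301
χ² = 2.3614 + 9.1627 + 7.5301 = 19.0542 ≈ 19.054
Degrees of freedom = 3 − 1 = 2; critical value at α = 0.1 is 4.605.
Since 19.054 > 4.605, we reject the null hypothesis — the data do not fit the 1:2:1 ratio.

19.054; not consistent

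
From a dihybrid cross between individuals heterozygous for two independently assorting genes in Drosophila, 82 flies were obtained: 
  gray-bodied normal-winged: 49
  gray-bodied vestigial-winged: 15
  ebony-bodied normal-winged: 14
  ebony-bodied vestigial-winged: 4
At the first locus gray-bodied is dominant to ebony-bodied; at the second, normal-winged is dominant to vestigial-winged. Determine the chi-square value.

A dihybrid F₂ with independent assortment and complete dominance at both loci gives a 9:3:3:1 phenotypic ratio.
The 9:3:3:1 ratio has 16 parts, so with N = 82 the expected counts are:
  gray-bodied normal-winged: 82 × 9/16 = 46.125
  gray-bodied vestigial-winged: 82 × 3/16 = 15.375
  ebony-bodied normal-winged: 82 × 3/16 = 15.375
  ebony-bodied vestigial-winged: 82 × 1/16 = 5.125
χ² = Σ (O − E)² / E
  gray-bodied normal-winged: (49 − 46.125)² / 46.125 = 0.1792
  gray-bodied vestigial-winged: (15 − 15.375)² / 15.375 = 0.0091
  ebony-bodied normal-winged: (14 − 15.375)² / 15.375 = 0.1230
  ebony-bodied vestigial-winged: (4 − 5.125)² / 5.125 = 0.2470
χ² = 0.1792 + 0.0091 + 0.1230 + 0.2470 = 0.5583 ≈ 0.558

0.558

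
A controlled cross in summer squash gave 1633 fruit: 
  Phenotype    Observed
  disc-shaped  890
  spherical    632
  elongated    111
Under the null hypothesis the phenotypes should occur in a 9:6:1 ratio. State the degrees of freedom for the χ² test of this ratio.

2

A goodness-of-fit test with 3 phenotype classes has df = 3 − 1 = 2.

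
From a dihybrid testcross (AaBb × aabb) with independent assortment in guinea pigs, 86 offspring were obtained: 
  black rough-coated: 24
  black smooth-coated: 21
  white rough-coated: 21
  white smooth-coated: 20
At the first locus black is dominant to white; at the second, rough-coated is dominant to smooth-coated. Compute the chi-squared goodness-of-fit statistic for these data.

0.419

A dihybrid testcross with independent assortment gives a 1:1:1:1 ratio.
Total ratio parts = 4. Expected numbers out of 86:
  black rough-coated: 86 × 1/4 = 21.5
  black smooth-coated: 86 × 1/4 = 21.5
  white rough-coated: 86 × 1/4 = 21.5
  white smooth-coated: 86 × 1/4 = 21.5
χ² = Σ (O − E)² / E
  black rough-coated: (24 − 21.5)² / 21.5 = 0.2907
  black smooth-coated: (21 − 21.5)² / 21.5 = 0.0116
  white rough-coated: (21 − 21.5)² / 21.5 = 0.0116
  white smooth-coated: (20 − 21.5)² / 21.5 = 0.1047
χ² = 0.2907 + 0.0116 + 0.0116 + 0.1047 = 0.4186 ≈ 0.419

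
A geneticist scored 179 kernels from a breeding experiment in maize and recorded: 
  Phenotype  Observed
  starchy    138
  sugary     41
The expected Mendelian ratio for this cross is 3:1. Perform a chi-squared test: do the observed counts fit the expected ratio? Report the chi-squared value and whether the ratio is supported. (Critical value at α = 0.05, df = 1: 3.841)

0.419; consistent

Under the 3:1 hypothesis (Σ ratio = 4, N = 179):
  starchy: 179 × 3/4 = 134.25
  sugary: 179 × 1/4 = 44.75
χ² = Σ (O − E)² / E
  starchy: (138 − 134.25)² / 134.25 = 0.1047
  sugary: (41 − 44.75)² / 44.75 = 0.3142
χ² = 0.1047 + 0.3142 = 0.4189 ≈ 0.419
Degrees of freedom = 2 − 1 = 1; critical value at α = 0.05 is 3.841.
Since 0.419 < 3.841, we fail to reject the null hypothesis — the data are consistent with the 3:1 ratio.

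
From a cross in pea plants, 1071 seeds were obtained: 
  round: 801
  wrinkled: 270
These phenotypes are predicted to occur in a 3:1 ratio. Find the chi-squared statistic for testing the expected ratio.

0.025

The 3:1 ratio has 4 parts, so with N = 1071 the expected counts are:
  round: 1071 × 3/4 = 803.25
  wrinkled: 1071 × 1/4 = 267.75
χ² = Σ (O − E)² / E
  round: (801 − 803.25)² / 803.25 = 0.0063
  wrinkled: (270 − 267.75)² / 267.75 = 0.0189
χ² = 0.0063 + 0.0189 = 0.0252 ≈ 0.025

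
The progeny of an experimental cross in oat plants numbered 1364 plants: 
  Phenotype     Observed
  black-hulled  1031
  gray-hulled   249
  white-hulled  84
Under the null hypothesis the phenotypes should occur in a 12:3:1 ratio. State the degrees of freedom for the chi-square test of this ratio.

2

A goodness-of-fit test with 3 phenotype classes has df = 3 − 1 = 2.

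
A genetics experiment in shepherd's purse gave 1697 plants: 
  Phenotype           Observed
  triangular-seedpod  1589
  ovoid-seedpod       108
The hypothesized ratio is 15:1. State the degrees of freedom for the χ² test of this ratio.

1

A goodness-of-fit test with 2 phenotype classes has df = 2 − 1 = 1.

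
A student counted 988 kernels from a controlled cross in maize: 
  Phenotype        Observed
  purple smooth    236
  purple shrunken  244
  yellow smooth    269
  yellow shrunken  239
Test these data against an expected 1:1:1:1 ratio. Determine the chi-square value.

Expected counts for N = 988 under a 1:1:1:1 ratio (total parts = 4):
  purple smooth: 988 × 1/4 = 247
  purple shrunken: 988 × 1/4 = 247
  yellow smooth: 988 × 1/4 = 247
  yellow shrunken: 988 × 1/4 = 247
χ² = Σ (O − E)² / E
  purple smooth: (236 − 247)² / 247 = 0.4899
  purple shrunken: (244 − 247)² / 247 = 0.0364
  yellow smooth: (269 − 247)² / 247 = 1.9595
  yellow shrunken: (239 − 247)² / 247 = 0.2591
χ² = 0.4899 + 0.0364 + 1.9595 + 0.2591 = 2.7449 ≈ 2.745

2.745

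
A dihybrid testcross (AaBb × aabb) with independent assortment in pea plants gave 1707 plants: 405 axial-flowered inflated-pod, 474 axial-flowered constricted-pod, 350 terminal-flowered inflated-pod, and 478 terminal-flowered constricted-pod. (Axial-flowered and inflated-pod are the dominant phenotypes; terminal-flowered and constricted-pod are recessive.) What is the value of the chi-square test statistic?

A dihybrid testcross with independent assortment gives a 1:1:1:1 ratio.
Expected counts for N = 1707 under a 1:1:1:1 ratio (total parts = 4):
  axial-flowered inflated-pod: 1707 × 1/4 = 426.75
  axial-flowered constricted-pod: 1707 × 1/4 = 426.75
  terminal-flowered inflated-pod: 1707 × 1/4 = 426.75
  terminal-flowered constricted-pod: 1707 × 1/4 = 426.75
χ² = Σ (O − E)² / E
  axial-flowered inflated-pod: (405 − 426.75)² / 426.75 = 1.1085
  axial-flowered constricted-pod: (474 − 426.75)² / 426.75 = 5.2315
  terminal-flowered inflated-pod: (350 − 426.75)² / 426.75 = 13.8033
  terminal-flowered constricted-pod: (478 − 426.75)² / 426.75 = 6.1548
χ² = 1.1085 + 5.2315 + 13.8033 + 6.1548 = 26.2981 ≈ 26.298

26.298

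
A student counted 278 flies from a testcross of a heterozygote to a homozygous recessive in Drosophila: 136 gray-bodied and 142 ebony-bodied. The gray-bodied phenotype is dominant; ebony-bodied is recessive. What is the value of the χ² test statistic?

0.129

A testcross of a heterozygote (Aa × aa) gives a 1:1 phenotypic ratio.
Expected counts for N = 278 under a 1:1 ratio (total parts = 2):
  gray-bodied: 278 × 1/2 = 139
  ebony-bodied: 278 × 1/2 = 139
χ² = Σ (O − E)² / E
  gray-bodied: (136 − 139)² / 139 = 0.0647
  ebony-bodied: (142 − 139)² / 139 = 0.0647
χ² = 0.0647 + 0.0647 = 0.1294 ≈ 0.129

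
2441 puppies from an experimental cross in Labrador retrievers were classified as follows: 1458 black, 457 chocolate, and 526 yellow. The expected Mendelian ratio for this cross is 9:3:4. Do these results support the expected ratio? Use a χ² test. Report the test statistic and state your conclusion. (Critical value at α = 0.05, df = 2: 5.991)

16.887; not consistent

Expected counts for N = 2441 under a 9:3:4 ratio (total parts = 16):
  black: 2441 × 9/16 = 1373.0625
  chocolate: 2441 × 3/16 = 457.6875
  yellow: 2441 × 4/16 = 610.25
χ² = Σ (O − E)² / E
  black: (1458 − 1373.0625)² / 1373.0625 = 5.2542
  chocolate: (457 − 457.6875)² / 457.6875 = 0.0010
  yellow: (526 − 610.25)² / 610.25 = 11.6314
χ² = 5.2542 + 0.0010 + 11.6314 = 16.8866 ≈ 16.887
Degrees of freedom = 3 − 1 = 2; critical value at α = 0.05 is 5.991.
Since 16.887 > 5.991, we reject the null hypothesis — the data do not fit the 9:3:4 ratio.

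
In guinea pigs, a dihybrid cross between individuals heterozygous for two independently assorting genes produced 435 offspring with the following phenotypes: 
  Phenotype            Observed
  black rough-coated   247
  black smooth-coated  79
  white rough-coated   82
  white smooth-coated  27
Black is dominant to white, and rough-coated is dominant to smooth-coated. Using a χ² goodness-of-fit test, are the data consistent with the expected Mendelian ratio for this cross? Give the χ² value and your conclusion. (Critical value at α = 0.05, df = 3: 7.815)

A dihybrid F₂ with independent assortment and complete dominance at both loci gives a 9:3:3:1 phenotypic ratio.
Under the 9:3:3:1 hypothesis (Σ ratio = 16, N = 435):
  black rough-coated: 435 × 9/16 = 244.6875
  black smooth-coated: 435 × 3/16 = 81.5625
  white rough-coated: 435 × 3/16 = 81.5625
  white smooth-coated: 435 × 1/16 = 27.1875
χ² = Σ (O − E)² / E
  black rough-coated: (247 − 244.6875)² / 244.6875 = 0.0219
  black smooth-coated: (79 − 81.5625)² / 81.5625 = 0.0805
  white rough-coated: (82 − 81.5625)² / 81.5625 = 0.0023
  white smooth-coated: (27 − 27.1875)² / 27.1875 = 0.0013
χ² = 0.0219 + 0.0805 + 0.0023 + 0.0013 = 0.106
Degrees of freedom = 4 − 1 = 3; critical value at α = 0.05 is 7.815.
Since 0.106 < 7.815, we fail to reject the null hypothesis — the data are consistent with the 9:3:3:1 ratio.

0.106; consistent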